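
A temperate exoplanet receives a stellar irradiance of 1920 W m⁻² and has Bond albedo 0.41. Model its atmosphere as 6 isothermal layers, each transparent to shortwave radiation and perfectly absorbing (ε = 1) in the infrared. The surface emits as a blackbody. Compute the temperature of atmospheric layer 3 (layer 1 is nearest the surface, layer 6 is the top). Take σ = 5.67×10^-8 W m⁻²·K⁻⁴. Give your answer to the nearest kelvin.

376 K

Top-of-atmosphere balance: σT_e⁴ = S(1−α)/4 = 283.2 W m⁻² → T_e = 265.8 K.
Each opaque layer satisfies 2T_j⁴ = T_{j−1}⁴ + T_{j+1}⁴, giving T_k⁴ = (N+1−k)T_e⁴.
T_3 = (4)^(1/4)·265.8 = 376.0 K.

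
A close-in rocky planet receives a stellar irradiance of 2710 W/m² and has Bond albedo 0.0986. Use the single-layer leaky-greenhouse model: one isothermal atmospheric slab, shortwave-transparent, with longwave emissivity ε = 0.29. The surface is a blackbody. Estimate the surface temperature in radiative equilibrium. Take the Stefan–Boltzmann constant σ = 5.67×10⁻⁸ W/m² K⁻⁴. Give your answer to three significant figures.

335 K

Effective emission temperature (TOA balance): σT_e⁴ = S(1−α)/4 = 610.7 W/m² → T_e = 322.2 K.
For a single slab of emissivity ε, T_s⁴ = 2T_e⁴/(2−ε); thus T_s = 322.2·(1.17)^(1/4) = 335.0 K.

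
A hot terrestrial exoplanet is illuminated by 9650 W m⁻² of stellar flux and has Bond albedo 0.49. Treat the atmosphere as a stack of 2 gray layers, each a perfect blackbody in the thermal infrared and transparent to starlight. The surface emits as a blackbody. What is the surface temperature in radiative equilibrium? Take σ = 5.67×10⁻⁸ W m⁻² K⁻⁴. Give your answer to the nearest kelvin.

505 K

OLR = S(1−α)/4 = 1230 W m⁻²; the top layer radiates at T_e = 383.8 K.
Layer-by-layer balance gives σT_s⁴ = (N+1)σT_e⁴, so T_s = 3^¼·383.8 = 505.1 K.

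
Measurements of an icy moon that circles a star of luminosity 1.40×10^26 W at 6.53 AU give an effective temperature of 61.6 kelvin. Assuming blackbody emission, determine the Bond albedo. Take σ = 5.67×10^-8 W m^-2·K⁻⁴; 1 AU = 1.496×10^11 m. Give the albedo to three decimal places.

0.720

Orbital distance: d = 6.53 AU = 9.769×10^11 m.
Flux at the orbit: S = L/(4πd²) = 1.40×10^26/(4π·(9.77×10^11)²) = 11.67 W m^-2.
Energy balance: S(1−α)/4 = σT⁴, so 1−α = 4σT⁴/S.
σT⁴ = 0.8164 W m^-2, so 4σT⁴ = 3.266 W m^-2.
Hence α = 1 − 3.266/11.67 = 0.7203.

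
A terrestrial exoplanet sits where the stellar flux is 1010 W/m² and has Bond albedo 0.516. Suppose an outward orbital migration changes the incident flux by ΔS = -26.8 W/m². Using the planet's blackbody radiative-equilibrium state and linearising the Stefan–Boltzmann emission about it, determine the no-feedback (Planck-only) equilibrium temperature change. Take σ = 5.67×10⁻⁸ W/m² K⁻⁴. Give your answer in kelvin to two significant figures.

Reference equilibrium: T_e = [S(1−α)/(4σ)]^(1/4) = 215.5 K.
Only a fraction (1−α) is absorbed and it's spread over 4πR², so ΔF = (1−α)ΔS/4 = -3.243 W/m².
The Planck feedback parameter is 4σT_e³ = 2.269 W/m²/K.
Hence the no-feedback warming is ΔF/(4σT_e³) = -1.43 K.

-1.4 K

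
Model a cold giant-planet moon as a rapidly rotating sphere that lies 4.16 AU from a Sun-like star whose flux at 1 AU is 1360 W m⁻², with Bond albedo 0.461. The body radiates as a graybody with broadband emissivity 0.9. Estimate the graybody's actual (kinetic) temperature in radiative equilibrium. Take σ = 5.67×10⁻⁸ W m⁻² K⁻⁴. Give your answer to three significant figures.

120 kelvin

Flux at the orbit: S = 1360/(4.16)² = 78.59 W m⁻².
Averaging over the sphere, the absorbed flux is S(1−α)/4 = 10.59 W m⁻².
Radiative balance εσT⁴ = 10.59 gives T = [10.59/(0.9·σ)]^(1/4) = 120.0 K.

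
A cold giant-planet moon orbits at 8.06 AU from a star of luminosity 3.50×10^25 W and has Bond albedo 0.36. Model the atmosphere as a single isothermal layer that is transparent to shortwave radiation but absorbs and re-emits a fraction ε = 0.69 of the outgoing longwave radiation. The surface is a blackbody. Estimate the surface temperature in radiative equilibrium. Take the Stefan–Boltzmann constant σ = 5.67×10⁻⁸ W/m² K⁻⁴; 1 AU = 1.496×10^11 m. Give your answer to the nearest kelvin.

d = 8.06 × 1.496×10^11 m = 1.206×10^12 m.
S = L/(4πd²) = 1.916 W/m².
The planet radiates to space at T_e = [S(1−α)/(4σ)]^(1/4) = 48.22 K.
The surface balance (absorbed SW + ε·downward IR = σT_s⁴) with T_a⁴ = T_s⁴/2 reduces to T_s = T_e·[2/(2−ε)]^¼ = 53.60 K.

54 kelvin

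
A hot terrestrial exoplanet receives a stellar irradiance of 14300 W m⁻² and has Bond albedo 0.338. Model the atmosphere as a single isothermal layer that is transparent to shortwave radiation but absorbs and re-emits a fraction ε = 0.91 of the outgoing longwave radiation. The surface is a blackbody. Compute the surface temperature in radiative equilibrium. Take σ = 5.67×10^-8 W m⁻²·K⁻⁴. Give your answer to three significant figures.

The planet radiates to space at T_e = [S(1−α)/(4σ)]^(1/4) = 452.0 K.
Surface balance with a leaky layer gives σT_s⁴ = σT_e⁴·2/(2−ε), so T_s = T_e·[2/(2−0.91)]^(1/4) = 526.1 K.

526 K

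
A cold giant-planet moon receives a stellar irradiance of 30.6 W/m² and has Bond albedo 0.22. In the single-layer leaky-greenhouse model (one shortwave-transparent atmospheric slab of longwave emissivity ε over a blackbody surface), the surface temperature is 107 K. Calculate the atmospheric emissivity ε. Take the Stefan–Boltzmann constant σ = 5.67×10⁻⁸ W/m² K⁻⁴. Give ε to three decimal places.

0.394

TOA balance gives T_e = 101.3 K.
Since (2−ε)/2 = (T_e/T_s)⁴ = 0.8029, ε = 0.3943.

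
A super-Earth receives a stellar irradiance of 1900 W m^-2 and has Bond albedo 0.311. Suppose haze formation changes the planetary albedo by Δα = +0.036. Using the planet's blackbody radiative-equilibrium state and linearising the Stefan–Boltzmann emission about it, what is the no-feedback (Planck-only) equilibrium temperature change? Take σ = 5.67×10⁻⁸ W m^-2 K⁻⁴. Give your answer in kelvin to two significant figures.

-3.6 K

The baseline emission temperature is T_e = 275.6 K.
The change in absorbed flux is Δ[S(1−α)/4] = −SΔα/4 = -17.10 W m^-2.
Planck response: λ_P = 4σT_e³ = 4·5.67×10⁻⁸·(275.6)³ = 4.749 W m^-2/K.
Hence the no-feedback warming is ΔF/(4σT_e³) = -3.60 K.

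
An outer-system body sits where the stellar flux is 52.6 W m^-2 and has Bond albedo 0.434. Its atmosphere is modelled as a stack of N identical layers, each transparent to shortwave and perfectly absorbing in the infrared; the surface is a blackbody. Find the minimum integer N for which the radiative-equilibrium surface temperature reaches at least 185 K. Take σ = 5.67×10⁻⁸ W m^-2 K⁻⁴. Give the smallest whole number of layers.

8

The effective emission temperature is T_e = [S(1−α)/(4σ)]^¼ = 107.0 K.
T_s = (N+1)^(1/4)·T_e ≥ 185 K requires N+1 ≥ (T_s/T_e)⁴ = (185/107.0)⁴ = 8.923.
The minimum whole number is N = 8.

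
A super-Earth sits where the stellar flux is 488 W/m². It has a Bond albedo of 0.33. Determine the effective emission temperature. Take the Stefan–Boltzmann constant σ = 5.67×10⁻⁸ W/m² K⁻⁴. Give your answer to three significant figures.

The planet absorbs (1−α)S over its disc πR² and re-emits over 4πR², so the mean absorbed flux is (1−0.33)·488.0/4 = 81.74 W/m².
Balancing against σT⁴: T = (81.74/5.67×10⁻⁸)^(1/4) = 194.9 K.

195 K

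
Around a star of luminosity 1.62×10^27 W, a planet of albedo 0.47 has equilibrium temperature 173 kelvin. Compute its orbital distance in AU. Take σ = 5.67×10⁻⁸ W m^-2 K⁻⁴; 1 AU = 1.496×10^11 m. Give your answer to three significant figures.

3.88 AU

Required flux: S = 4σT⁴/(1−α) = 383.3 W m^-2.
Then d = [L/(4πS)]^(1/2) = 5.799×10^11 m, i.e. 3.877 AU.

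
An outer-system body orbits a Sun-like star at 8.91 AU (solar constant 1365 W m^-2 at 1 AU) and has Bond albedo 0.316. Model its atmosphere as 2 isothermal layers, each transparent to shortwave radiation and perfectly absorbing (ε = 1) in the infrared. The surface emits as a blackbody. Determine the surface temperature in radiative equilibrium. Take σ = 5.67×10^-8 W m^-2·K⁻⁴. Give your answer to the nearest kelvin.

Flux at the orbit: S = 1365/(8.91)² = 17.19 W m^-2.
The effective emission temperature is T_e = [S(1−α)/(4σ)]^¼ = 84.86 K.
For an N-layer opaque stack, T_s⁴ = (N+1)T_e⁴, hence T_s = (3)^(1/4)×84.86 K = 111.7 K.

112 kelvin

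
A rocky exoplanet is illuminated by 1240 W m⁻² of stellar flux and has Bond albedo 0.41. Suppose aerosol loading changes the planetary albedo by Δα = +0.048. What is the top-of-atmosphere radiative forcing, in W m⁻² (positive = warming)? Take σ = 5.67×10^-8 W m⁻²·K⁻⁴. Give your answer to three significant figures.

TOA radiative forcing: ΔF = −S·Δα/4 = −1240·(+0.048)/4 = -14.88 W m⁻².

-14.9 W m⁻²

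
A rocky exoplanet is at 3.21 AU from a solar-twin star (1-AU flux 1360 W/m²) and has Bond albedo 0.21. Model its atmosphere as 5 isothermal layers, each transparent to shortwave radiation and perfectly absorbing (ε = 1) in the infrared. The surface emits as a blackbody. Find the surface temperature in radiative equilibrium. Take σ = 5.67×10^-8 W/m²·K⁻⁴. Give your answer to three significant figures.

229 K

Flux at the orbit: S = 1360/(3.21)² = 132.0 W/m².
Top-of-atmosphere balance: σT_e⁴ = S(1−α)/4 = 26.07 W/m² → T_e = 146.4 K.
Layer-by-layer balance gives σT_s⁴ = (N+1)σT_e⁴, so T_s = 6^¼·146.4 = 229.2 K.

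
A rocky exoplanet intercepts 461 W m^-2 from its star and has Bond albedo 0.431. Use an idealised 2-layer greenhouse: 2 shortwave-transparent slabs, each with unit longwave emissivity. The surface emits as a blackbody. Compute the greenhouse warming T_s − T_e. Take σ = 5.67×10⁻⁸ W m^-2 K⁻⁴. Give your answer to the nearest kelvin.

58 K

OLR = S(1−α)/4 = 65.58 W m^-2; the top layer radiates at T_e = 184.4 K.
Surface: T_s = (3)^¼·T_e = 242.7 K.
Warming: T_s − T_e = 58.29 K.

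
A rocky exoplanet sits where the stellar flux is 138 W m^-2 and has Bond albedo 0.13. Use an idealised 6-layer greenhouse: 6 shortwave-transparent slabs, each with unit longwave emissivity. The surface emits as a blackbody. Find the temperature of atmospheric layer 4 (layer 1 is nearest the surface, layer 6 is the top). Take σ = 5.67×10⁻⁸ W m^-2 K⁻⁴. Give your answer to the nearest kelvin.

Top-of-atmosphere balance: σT_e⁴ = S(1−α)/4 = 30.02 W m^-2 → T_e = 151.7 K.
The net upward flux σT_e⁴ is constant between every pair of levels, so T_k⁴ = (N+1−k)T_e⁴.
With k = 4: T_4 = (6+1−4)^¼·151.7 K = 199.6 K.

200 K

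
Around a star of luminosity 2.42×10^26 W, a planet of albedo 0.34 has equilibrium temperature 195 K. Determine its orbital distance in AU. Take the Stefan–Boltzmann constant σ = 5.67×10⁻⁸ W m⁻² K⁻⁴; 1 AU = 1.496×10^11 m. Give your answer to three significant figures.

Required flux: S = 4σT⁴/(1−α) = 496.9 W m⁻².
From L = 4πd²S, d = √(2.42×10^26/(4π·496.9)) = 1.969×10^11 m = 1.316 AU.

1.32 AU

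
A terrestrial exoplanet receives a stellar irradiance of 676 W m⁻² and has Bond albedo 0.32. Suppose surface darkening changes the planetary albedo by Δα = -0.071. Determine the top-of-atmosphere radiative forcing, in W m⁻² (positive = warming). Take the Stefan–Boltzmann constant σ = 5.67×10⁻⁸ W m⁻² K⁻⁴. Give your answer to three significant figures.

TOA radiative forcing: ΔF = −S·Δα/4 = −676.0·(-0.071)/4 = 12.00 W m⁻².

12.0 W m⁻²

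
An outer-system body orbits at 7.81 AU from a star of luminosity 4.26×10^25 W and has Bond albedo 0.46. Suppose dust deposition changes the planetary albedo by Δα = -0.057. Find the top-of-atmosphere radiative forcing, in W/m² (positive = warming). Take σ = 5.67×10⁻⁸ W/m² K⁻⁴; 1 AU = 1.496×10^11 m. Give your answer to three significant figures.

d = 7.81 × 1.496×10^11 m = 1.168×10^12 m.
Flux at the orbit: S = L/(4πd²) = 4.26×10^25/(4π·(1.17×10^12)²) = 2.483 W/m².
The change in absorbed flux is Δ[S(1−α)/4] = −SΔα/4 = 0.03539 W/m².

0.0354 W/m²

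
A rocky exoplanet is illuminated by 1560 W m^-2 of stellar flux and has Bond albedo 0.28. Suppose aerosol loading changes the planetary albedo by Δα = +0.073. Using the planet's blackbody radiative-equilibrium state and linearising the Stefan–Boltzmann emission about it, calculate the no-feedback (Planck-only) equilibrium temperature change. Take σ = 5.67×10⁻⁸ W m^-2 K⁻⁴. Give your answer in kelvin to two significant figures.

Unperturbed T_e = [1560·(1−0.28)/(4σ)]^¼ = 265.3 K.
ΔF = −(S/4)Δα = −(1560/4)×(+0.073) = -28.47 W m^-2.
The Planck feedback parameter is 4σT_e³ = 4.234 W m^-2/K.
So ΔT₀ = -28.47/4.234 = -6.72 K.

-6.7 kelvin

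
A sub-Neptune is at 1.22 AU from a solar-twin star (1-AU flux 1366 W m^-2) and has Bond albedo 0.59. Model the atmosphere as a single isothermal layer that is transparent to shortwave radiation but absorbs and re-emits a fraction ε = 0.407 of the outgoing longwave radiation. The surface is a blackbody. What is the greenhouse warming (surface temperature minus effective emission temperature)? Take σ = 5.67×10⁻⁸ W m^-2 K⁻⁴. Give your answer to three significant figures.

Flux at the orbit: S = 1366/(1.22)² = 917.8 W m^-2.
At the top of the atmosphere, σT_e⁴ = S(1−α)/4 = 94.07 W m^-2, giving T_e = 201.8 K.
The surface balance (absorbed SW + ε·downward IR = σT_s⁴) with T_a⁴ = T_s⁴/2 reduces to T_s = T_e·[2/(2−ε)]^¼ = 213.6 K.
T_s − T_e = 213.6 − 201.8 = 11.81 K.

11.8 kelvin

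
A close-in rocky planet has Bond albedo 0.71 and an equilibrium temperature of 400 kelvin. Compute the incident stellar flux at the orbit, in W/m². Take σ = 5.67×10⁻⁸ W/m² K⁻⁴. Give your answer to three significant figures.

From S(1−α)/4 = σT⁴: S = 4σT⁴/(1−α).
The emitted flux is σT⁴ = 1452 W/m².
S = 4·1452/0.29 = 20020 W/m².

20000 W/m²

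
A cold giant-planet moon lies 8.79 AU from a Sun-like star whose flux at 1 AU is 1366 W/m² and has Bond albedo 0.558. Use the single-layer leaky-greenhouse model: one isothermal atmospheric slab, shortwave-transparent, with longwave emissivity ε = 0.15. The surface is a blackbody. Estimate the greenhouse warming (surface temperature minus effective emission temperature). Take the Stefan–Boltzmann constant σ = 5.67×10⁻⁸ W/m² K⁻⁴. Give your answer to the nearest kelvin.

2 K

By the inverse-square law, S = 1366/8.79² = 17.68 W/m².
The planet radiates to space at T_e = [S(1−α)/(4σ)]^(1/4) = 76.61 K.
The surface balance (absorbed SW + ε·downward IR = σT_s⁴) with T_a⁴ = T_s⁴/2 reduces to T_s = T_e·[2/(2−ε)]^¼ = 78.12 K.
T_s − T_e = 78.12 − 76.61 = 1.508 K.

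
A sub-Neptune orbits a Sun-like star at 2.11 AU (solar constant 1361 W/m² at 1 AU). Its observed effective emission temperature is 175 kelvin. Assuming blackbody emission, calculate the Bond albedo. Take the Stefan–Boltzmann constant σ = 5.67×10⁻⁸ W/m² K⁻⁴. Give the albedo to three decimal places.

Flux at the orbit: S = 1361/(2.11)² = 305.7 W/m².
From σT⁴ = S(1−α)/4 we invert for α: 1−α = 4σT⁴/S.
σT⁴ = 53.18 W/m², so 4σT⁴ = 212.7 W/m².
Hence α = 1 − 212.7/305.7 = 0.3042.

0.304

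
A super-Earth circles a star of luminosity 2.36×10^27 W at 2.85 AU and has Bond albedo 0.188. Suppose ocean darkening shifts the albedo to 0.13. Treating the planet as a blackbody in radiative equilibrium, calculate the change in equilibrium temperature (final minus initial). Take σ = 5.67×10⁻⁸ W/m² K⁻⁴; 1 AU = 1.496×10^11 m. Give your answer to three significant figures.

d = 2.85 × 1.496×10^11 m = 4.264×10^11 m.
Spreading L over a sphere of radius d: S = 2.36×10^27/(4π·4.26×10^11²) = 1033 W/m².
Before: T₁ = [1033·0.812/(4σ)]^(1/4) = 246.6 K.
After:  T₂ = [1033·0.87/(4σ)]^(1/4) = 250.9 K.
ΔT = T₂ − T₁ = 4.291 K.

4.29 K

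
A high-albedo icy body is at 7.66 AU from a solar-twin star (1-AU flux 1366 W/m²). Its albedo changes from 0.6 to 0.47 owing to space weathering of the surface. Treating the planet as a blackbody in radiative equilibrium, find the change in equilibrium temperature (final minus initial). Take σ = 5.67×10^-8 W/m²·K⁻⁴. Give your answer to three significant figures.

5.83 kelvin

By the inverse-square law, S = 1366/7.66² = 23.28 W/m².
Before: T₁ = [23.28·0.4/(4σ)]^(1/4) = 80.05 K.
With α = 0.47, T₂ = 85.88 K.
ΔT = T₂ − T₁ = 5.834 K.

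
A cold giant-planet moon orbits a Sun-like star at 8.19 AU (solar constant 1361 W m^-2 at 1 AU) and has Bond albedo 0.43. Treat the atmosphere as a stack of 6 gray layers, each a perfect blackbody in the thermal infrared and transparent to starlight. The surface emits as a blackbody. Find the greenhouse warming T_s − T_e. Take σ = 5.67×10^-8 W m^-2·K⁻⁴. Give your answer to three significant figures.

52.9 K

By the inverse-square law, S = 1361/8.19² = 20.29 W m^-2.
OLR = S(1−α)/4 = 2.891 W m^-2; the top layer radiates at T_e = 84.50 K.
T_s = (N+1)^(1/4)·T_e = 137.5 K.
Warming: T_s − T_e = 52.95 K.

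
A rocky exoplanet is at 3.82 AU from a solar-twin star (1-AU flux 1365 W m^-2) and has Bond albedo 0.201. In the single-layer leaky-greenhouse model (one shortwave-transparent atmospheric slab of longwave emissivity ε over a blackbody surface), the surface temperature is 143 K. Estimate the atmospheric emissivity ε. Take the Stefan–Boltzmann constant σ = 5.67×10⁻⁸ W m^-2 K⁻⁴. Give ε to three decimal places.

Flux at the orbit: S = 1365/(3.82)² = 93.54 W m^-2.
Effective temperature: T_e = [S(1−α)/(4σ)]^(1/4) = 134.7 K.
Since (2−ε)/2 = (T_e/T_s)⁴ = 0.7881, ε = 0.4239.

0.424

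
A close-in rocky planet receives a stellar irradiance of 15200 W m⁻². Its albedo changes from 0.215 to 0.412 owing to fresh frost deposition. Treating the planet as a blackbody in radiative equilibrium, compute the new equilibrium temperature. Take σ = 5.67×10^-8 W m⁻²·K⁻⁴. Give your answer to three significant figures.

With the new albedo, S(1−α₂)/4 = 2234 W m⁻², so T₂ = 445.5 K.

446 K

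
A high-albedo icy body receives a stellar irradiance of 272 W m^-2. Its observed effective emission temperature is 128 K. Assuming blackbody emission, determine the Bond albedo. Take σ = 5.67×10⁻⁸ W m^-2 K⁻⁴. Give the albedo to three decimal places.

Rearranging the radiative balance, α = 1 − 4σT⁴/S.
σT⁴ = 15.22 W m^-2, so 4σT⁴ = 60.88 W m^-2.
1−α = 60.88/272.0 = 0.2238, so α = 0.7762.

0.776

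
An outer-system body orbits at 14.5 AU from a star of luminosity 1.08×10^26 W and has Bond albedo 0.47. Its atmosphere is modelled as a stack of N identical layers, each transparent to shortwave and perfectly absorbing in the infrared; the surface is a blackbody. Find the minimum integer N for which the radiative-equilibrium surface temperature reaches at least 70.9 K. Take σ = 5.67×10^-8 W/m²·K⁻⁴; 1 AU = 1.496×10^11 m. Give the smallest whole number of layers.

5

Orbital distance: d = 14.5 AU = 2.169×10^12 m.
S = L/(4πd²) = 1.826 W/m².
The effective emission temperature is T_e = [S(1−α)/(4σ)]^¼ = 45.45 K.
T_s = (N+1)^(1/4)·T_e ≥ 70.9 K requires N+1 ≥ (T_s/T_e)⁴ = (70.9/45.45)⁴ = 5.920.
So N ≥ 4.920; the smallest integer is N = 5.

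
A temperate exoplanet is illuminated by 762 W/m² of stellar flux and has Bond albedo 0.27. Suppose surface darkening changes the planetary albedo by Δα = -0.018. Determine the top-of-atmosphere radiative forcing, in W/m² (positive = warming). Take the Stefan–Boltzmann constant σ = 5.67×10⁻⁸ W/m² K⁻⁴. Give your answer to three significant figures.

ΔF = −(S/4)Δα = −(762.0/4)×(-0.018) = 3.429 W/m².

3.43 W/m²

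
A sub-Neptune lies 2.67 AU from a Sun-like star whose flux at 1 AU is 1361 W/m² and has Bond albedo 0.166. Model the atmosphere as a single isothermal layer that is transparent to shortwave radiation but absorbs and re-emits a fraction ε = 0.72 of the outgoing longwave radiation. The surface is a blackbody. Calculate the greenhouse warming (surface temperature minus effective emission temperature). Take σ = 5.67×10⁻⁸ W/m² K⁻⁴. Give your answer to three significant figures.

19.2 K

Irradiance scales as 1/d², so S = 1361 W/m² × (1/2.67)² = 190.9 W/m².
At the top of the atmosphere, σT_e⁴ = S(1−α)/4 = 39.81 W/m², giving T_e = 162.8 K.
The surface balance (absorbed SW + ε·downward IR = σT_s⁴) with T_a⁴ = T_s⁴/2 reduces to T_s = T_e·[2/(2−ε)]^¼ = 182.0 K.
The atmosphere warms the surface by 19.21 K.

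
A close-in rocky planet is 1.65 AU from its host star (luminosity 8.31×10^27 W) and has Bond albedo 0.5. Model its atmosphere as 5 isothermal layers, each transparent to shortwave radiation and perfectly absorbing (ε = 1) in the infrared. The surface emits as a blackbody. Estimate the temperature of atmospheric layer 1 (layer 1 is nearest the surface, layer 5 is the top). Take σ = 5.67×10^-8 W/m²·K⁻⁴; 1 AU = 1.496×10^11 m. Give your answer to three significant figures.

588 K

d = 1.65 × 1.496×10^11 m = 2.468×10^11 m.
Flux at the orbit: S = L/(4πd²) = 8.31×10^27/(4π·(2.47×10^11)²) = 10850 W/m².
The effective emission temperature is T_e = [S(1−α)/(4σ)]^¼ = 393.3 K.
Each opaque layer satisfies 2T_j⁴ = T_{j−1}⁴ + T_{j+1}⁴, giving T_k⁴ = (N+1−k)T_e⁴.
With k = 1: T_1 = (5+1−1)^¼·393.3 K = 588.1 K.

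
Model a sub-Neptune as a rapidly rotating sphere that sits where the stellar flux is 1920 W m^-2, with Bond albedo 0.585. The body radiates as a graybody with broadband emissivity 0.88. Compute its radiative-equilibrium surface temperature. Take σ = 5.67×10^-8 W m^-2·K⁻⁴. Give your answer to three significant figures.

251 kelvin

Averaging over the sphere, the absorbed flux is S(1−α)/4 = 199.2 W m^-2.
Equating to εσT⁴ with ε = 0.88: T = (199.2/0.88σ)^(1/4) = 251.4 K.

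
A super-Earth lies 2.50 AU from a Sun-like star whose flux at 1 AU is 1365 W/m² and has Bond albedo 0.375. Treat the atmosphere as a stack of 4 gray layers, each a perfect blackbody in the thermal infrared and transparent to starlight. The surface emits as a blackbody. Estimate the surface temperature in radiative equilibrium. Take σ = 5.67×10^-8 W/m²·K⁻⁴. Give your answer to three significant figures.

234 K

By the inverse-square law, S = 1365/2.50² = 218.4 W/m².
The effective emission temperature is T_e = [S(1−α)/(4σ)]^¼ = 156.6 K.
For an N-layer opaque stack, T_s⁴ = (N+1)T_e⁴, hence T_s = (5)^(1/4)×156.6 K = 234.2 K.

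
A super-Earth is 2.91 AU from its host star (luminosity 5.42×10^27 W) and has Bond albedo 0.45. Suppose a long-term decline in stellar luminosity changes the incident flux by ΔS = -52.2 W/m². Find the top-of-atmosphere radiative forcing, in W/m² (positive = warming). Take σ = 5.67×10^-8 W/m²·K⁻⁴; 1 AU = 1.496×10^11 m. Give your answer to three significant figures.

Orbital distance: d = 2.91 AU = 4.353×10^11 m.
Spreading L over a sphere of radius d: S = 5.42×10^27/(4π·4.35×10^11²) = 2276 W/m².
TOA radiative forcing: ΔF = (1−α)ΔS/4 = 0.55·(-52.2)/4 = -7.178 W/m².

-7.18 W/m²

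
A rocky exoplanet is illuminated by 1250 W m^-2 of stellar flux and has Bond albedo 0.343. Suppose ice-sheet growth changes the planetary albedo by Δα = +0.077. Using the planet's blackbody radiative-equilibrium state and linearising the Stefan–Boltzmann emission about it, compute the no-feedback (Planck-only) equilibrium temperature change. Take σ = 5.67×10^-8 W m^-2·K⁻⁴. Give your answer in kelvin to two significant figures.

-7.2 K

Reference equilibrium: T_e = [S(1−α)/(4σ)]^(1/4) = 245.3 K.
ΔF = −(S/4)Δα = −(1250/4)×(+0.077) = -24.06 W m^-2.
Planck response: λ_P = 4σT_e³ = 4·5.67×10⁻⁸·(245.3)³ = 3.348 W m^-2/K.
Hence the no-feedback warming is ΔF/(4σT_e³) = -7.19 K.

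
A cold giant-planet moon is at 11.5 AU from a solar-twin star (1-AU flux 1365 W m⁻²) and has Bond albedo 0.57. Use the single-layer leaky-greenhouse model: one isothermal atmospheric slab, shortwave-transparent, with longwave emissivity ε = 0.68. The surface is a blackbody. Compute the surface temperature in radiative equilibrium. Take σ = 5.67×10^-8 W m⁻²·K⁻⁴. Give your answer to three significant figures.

Flux at the orbit: S = 1365/(11.5)² = 10.32 W m⁻².
Effective emission temperature (TOA balance): σT_e⁴ = S(1−α)/4 = 1.110 W m⁻² → T_e = 66.51 K.
Surface balance with a leaky layer gives σT_s⁴ = σT_e⁴·2/(2−ε), so T_s = T_e·[2/(2−0.68)]^(1/4) = 73.79 K.

73.8 K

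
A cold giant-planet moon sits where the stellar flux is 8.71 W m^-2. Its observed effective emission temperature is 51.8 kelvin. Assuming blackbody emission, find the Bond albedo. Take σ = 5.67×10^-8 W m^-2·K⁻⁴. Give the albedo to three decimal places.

Energy balance: S(1−α)/4 = σT⁴, so 1−α = 4σT⁴/S.
σT⁴ = 0.4082 W m^-2, so 4σT⁴ = 1.633 W m^-2.
1−α = 1.633/8.710 = 0.1875, so α = 0.8125.

0.813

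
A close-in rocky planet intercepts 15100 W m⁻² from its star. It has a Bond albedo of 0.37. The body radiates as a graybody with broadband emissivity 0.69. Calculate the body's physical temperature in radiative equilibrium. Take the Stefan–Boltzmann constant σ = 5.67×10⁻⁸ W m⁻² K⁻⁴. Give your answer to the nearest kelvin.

Absorbed flux (global mean): S(1−α)/4 = 15100·0.63/4 = 2378 W m⁻².
Radiative balance εσT⁴ = 2378 gives T = [2378/(0.69·σ)]^(1/4) = 496.5 K.

497 K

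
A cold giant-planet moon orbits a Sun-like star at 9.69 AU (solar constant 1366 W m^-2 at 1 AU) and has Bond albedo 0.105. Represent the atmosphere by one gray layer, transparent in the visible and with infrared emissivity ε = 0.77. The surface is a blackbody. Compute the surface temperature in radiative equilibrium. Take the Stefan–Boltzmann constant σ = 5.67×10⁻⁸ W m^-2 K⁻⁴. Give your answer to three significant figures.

98.3 K

Flux at the orbit: S = 1366/(9.69)² = 14.55 W m^-2.
The planet radiates to space at T_e = [S(1−α)/(4σ)]^(1/4) = 87.05 K.
Surface balance with a leaky layer gives σT_s⁴ = σT_e⁴·2/(2−ε), so T_s = T_e·[2/(2−0.77)]^(1/4) = 98.29 K.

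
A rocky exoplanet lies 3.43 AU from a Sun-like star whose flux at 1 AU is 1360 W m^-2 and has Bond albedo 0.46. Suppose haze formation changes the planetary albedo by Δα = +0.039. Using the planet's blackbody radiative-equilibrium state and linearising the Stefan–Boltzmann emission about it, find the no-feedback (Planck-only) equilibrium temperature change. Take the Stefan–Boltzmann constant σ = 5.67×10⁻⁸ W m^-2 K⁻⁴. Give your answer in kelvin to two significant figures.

-2.3 kelvin

Flux at the orbit: S = 1360/(3.43)² = 115.6 W m^-2.
Reference equilibrium: T_e = [S(1−α)/(4σ)]^(1/4) = 128.8 K.
TOA radiative forcing: ΔF = −S·Δα/4 = −115.6·(+0.039)/4 = -1.127 W m^-2.
Planck response: λ_P = 4σT_e³ = 4·5.67×10⁻⁸·(128.8)³ = 0.4846 W m^-2/K.
So ΔT₀ = -1.127/0.4846 = -2.33 K.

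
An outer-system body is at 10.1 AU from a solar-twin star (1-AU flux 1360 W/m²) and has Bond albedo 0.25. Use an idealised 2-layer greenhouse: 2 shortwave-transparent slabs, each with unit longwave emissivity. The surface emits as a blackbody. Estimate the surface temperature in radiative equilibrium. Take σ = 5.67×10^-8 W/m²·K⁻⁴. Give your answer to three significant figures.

Flux at the orbit: S = 1360/(10.1)² = 13.33 W/m².
The effective emission temperature is T_e = [S(1−α)/(4σ)]^¼ = 81.49 K.
With N = 2 opaque layers, T_s = (N+1)^(1/4)·T_e = 3^(1/4)·81.49 = 107.2 K.

107 K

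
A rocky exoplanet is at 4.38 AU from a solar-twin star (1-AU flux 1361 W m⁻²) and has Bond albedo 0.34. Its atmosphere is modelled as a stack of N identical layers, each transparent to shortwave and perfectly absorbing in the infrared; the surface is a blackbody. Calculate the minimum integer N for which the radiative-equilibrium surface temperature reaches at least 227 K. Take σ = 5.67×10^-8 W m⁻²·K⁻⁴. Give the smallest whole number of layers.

By the inverse-square law, S = 1361/4.38² = 70.94 W m⁻².
The effective emission temperature is T_e = [S(1−α)/(4σ)]^¼ = 119.9 K.
Since T_s⁴ = (N+1)T_e⁴, we need N ≥ (T_s/T_e)⁴ − 1 = 11.862.
The minimum whole number is N = 12.

12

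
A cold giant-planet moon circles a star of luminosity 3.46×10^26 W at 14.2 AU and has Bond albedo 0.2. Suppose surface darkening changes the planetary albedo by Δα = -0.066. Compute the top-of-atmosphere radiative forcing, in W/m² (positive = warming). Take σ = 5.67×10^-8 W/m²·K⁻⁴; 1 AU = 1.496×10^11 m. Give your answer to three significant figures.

d = 14.2 × 1.496×10^11 m = 2.124×10^12 m.
Spreading L over a sphere of radius d: S = 3.46×10^26/(4π·2.12×10^12²) = 6.101 W/m².
The change in absorbed flux is Δ[S(1−α)/4] = −SΔα/4 = 0.1007 W/m².

0.101 W/m²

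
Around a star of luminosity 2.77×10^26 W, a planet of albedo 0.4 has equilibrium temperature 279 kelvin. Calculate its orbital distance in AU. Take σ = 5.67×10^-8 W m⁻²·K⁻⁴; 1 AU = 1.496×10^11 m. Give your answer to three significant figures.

Required flux: S = 4σT⁴/(1−α) = 2290 W m⁻².
S = L/(4πd²) → d = √(L/4πS) = √(2.77×10^26/(4π·2290)) = 9.810×10^10 m = 0.6558 AU.

0.656 AU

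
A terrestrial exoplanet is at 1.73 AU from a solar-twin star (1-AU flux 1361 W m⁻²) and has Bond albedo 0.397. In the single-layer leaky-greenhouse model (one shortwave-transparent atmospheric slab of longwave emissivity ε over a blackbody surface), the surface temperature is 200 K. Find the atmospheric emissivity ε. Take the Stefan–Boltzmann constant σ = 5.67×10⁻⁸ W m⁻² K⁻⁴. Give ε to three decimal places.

0.489

Flux at the orbit: S = 1361/(1.73)² = 454.7 W m⁻².
TOA balance gives T_e = 186.5 K.
T_s⁴ = T_e⁴·2/(2−ε) → ε = 2 − 2(T_e/T_s)⁴ = 2 − 2·(186.5/200)⁴ = 0.4887.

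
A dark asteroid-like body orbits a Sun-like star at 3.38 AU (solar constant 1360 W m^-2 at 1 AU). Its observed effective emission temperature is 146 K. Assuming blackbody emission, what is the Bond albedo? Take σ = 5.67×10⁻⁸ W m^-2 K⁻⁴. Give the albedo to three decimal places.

0.134

Irradiance scales as 1/d², so S = 1360 W m^-2 × (1/3.38)² = 119.0 W m^-2.
Rearranging the radiative balance, α = 1 − 4σT⁴/S.
σT⁴ = 25.76 W m^-2, so 4σT⁴ = 103.1 W m^-2.
Hence α = 1 − 103.1/119.0 = 0.1343.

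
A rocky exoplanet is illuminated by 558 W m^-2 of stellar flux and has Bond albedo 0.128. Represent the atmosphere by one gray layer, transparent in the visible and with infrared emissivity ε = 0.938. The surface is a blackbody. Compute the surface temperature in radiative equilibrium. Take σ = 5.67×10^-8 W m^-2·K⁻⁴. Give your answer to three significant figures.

At the top of the atmosphere, σT_e⁴ = S(1−α)/4 = 121.6 W m^-2, giving T_e = 215.2 K.
For a single slab of emissivity ε, T_s⁴ = 2T_e⁴/(2−ε); thus T_s = 215.2·(1.883)^(1/4) = 252.1 K.

252 kelvin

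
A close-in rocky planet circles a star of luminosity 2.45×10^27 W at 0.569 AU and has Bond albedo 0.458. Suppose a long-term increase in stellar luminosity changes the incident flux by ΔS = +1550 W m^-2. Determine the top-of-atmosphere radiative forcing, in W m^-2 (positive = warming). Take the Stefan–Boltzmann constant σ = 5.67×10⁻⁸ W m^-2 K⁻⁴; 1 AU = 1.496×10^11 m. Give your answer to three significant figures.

Orbital distance: d = 0.569 AU = 8.512×10^10 m.
S = L/(4πd²) = 26910 W m^-2.
ΔF = Δ[S(1−α)]/4 = (1−0.458)·+1550/4 = 210.0 W m^-2.

210 W m^-2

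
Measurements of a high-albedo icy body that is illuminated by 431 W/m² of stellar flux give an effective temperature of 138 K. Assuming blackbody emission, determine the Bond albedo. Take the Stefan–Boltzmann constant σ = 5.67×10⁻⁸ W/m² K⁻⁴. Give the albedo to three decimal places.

Energy balance: S(1−α)/4 = σT⁴, so 1−α = 4σT⁴/S.
σT⁴ = 20.56 W/m², so 4σT⁴ = 82.25 W/m².
1−α = 82.25/431.0 = 0.1908, so α = 0.8092.

0.809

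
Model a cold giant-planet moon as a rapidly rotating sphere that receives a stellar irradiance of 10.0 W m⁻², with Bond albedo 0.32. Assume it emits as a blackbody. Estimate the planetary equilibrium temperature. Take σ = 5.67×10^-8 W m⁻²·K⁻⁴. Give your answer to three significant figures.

74.0 K

Absorbed flux (global mean): S(1−α)/4 = 10.00·0.68/4 = 1.700 W m⁻².
Set σT⁴ = 1.700 → T = (1.700/σ)^(1/4) = 74.00 K.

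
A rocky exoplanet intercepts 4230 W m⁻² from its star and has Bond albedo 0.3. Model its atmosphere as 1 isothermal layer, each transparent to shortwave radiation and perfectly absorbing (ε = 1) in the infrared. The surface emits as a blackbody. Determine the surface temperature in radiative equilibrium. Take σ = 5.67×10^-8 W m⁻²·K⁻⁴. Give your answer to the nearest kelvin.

Top-of-atmosphere balance: σT_e⁴ = S(1−α)/4 = 740.2 W m⁻² → T_e = 338.0 K.
With N = 1 opaque layers, T_s = (N+1)^(1/4)·T_e = 2^(1/4)·338.0 = 402.0 K.

402 K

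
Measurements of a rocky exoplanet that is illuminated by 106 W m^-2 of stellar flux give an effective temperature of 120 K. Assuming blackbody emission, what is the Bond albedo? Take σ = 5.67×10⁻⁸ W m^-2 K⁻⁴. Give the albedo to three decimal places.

0.556

From σT⁴ = S(1−α)/4 we invert for α: 1−α = 4σT⁴/S.
σT⁴ = 11.76 W m^-2, so 4σT⁴ = 47.03 W m^-2.
Hence α = 1 − 47.03/106.0 = 0.5563.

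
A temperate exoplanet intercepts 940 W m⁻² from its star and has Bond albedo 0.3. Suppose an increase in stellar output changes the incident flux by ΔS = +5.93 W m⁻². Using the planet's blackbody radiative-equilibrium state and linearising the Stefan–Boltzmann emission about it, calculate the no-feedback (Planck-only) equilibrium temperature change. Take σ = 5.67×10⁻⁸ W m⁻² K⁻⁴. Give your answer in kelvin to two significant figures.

Reference equilibrium: T_e = [S(1−α)/(4σ)]^(1/4) = 232.1 K.
Only a fraction (1−α) is absorbed and it's spread over 4πR², so ΔF = (1−α)ΔS/4 = 1.038 W m⁻².
Planck response: λ_P = 4σT_e³ = 4·5.67×10⁻⁸·(232.1)³ = 2.835 W m⁻²/K.
So ΔT₀ = 1.038/2.835 = 0.366 K.

0.37 kelvin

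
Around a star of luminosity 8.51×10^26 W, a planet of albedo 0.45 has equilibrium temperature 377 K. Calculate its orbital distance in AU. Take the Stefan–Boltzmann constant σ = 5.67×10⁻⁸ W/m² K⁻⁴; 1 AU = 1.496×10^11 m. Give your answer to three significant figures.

0.603 AU

Required flux: S = 4σT⁴/(1−α) = 8330 W/m².
From L = 4πd²S, d = √(8.51×10^26/(4π·8330)) = 9.016×10^10 m = 0.6027 AU.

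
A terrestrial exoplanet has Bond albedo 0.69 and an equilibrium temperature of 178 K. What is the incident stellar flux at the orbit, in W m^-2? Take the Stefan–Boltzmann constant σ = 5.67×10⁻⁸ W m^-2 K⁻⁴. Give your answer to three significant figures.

734 W m^-2

From S(1−α)/4 = σT⁴: S = 4σT⁴/(1−α).
The emitted flux is σT⁴ = 56.92 W m^-2.
So S = 4×56.92/(1−0.69) = 734.4 W m^-2.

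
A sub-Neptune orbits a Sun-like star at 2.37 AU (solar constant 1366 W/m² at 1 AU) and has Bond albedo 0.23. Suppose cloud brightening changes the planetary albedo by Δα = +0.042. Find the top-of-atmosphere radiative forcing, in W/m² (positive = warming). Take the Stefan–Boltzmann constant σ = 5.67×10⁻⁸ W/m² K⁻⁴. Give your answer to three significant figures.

Flux at the orbit: S = 1366/(2.37)² = 243.2 W/m².
ΔF = −(S/4)Δα = −(243.2/4)×(+0.042) = -2.554 W/m².

-2.55 W/m²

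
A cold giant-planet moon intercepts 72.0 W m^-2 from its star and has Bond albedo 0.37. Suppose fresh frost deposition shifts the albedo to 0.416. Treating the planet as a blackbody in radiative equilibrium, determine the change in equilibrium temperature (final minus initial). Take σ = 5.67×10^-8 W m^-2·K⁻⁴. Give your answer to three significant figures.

-2.23 K

Before: T₁ = [72.00·0.63/(4σ)]^(1/4) = 118.9 K.
After:  T₂ = [72.00·0.584/(4σ)]^(1/4) = 116.7 K.
ΔT = T₂ − T₁ = -2.233 K.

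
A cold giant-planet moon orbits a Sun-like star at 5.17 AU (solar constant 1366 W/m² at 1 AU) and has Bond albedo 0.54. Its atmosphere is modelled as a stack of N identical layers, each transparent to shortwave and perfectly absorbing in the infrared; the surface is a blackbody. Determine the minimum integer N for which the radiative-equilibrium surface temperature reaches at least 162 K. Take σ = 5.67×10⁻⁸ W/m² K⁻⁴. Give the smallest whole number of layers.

By the inverse-square law, S = 1366/5.17² = 51.11 W/m².
The effective emission temperature is T_e = [S(1−α)/(4σ)]^¼ = 100.9 K.
Since T_s⁴ = (N+1)T_e⁴, we need N ≥ (T_s/T_e)⁴ − 1 = 5.645.
The minimum whole number is N = 6.

6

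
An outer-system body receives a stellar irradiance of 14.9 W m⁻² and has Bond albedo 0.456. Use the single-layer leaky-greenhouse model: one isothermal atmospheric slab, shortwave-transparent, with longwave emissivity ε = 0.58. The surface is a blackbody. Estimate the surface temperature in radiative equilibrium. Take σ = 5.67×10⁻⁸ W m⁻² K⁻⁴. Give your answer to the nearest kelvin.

84 K

The planet radiates to space at T_e = [S(1−α)/(4σ)]^(1/4) = 77.32 K.
Surface balance with a leaky layer gives σT_s⁴ = σT_e⁴·2/(2−ε), so T_s = T_e·[2/(2−0.58)]^(1/4) = 84.23 K.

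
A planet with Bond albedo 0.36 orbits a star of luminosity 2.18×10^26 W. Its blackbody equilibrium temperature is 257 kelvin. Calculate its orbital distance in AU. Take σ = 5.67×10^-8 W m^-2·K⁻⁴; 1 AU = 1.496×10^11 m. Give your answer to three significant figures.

The flux needed for this T is 4σT⁴/(1−0.36) = 1546 W m^-2.
From L = 4πd²S, d = √(2.18×10^26/(4π·1546)) = 1.059×10^11 m = 0.7081 AU.

0.708 AU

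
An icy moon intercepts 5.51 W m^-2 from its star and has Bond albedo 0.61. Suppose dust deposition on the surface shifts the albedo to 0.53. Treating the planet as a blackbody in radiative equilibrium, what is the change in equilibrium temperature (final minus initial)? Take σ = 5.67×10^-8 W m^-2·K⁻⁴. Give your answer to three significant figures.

Initial: T₁ = [S(1−0.61)/(4σ)]^(1/4) = 55.48 K.
With α = 0.53, T₂ = 58.13 K.
Change: 58.13 − 55.48 = 2.649 K.

2.65 kelvin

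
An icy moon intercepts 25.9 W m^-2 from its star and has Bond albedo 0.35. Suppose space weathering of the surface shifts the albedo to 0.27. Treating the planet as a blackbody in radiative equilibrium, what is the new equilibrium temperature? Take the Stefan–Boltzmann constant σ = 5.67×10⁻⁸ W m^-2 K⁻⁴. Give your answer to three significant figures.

New equilibrium: T₂ = [(1−0.27)·25.90/(4σ)]^(1/4) = 95.55 K.

95.6 K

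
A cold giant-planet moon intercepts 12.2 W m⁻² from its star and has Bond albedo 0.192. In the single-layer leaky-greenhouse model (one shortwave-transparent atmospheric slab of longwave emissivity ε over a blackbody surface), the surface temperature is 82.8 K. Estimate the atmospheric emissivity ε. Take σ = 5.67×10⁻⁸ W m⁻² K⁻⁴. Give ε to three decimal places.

0.151

Effective temperature: T_e = [S(1−α)/(4σ)]^(1/4) = 81.20 K.
T_s⁴ = T_e⁴·2/(2−ε) → ε = 2 − 2(T_e/T_s)⁴ = 2 − 2·(81.20/82.8)⁴ = 0.1506.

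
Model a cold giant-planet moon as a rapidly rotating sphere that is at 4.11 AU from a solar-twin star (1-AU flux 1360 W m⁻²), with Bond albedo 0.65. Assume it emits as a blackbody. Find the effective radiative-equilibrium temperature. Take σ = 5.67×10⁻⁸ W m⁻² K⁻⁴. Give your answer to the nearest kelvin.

106 K

By the inverse-square law, S = 1360/4.11² = 80.51 W m⁻².
The planet absorbs (1−α)S over its disc πR² and re-emits over 4πR², so the mean absorbed flux is (1−0.65)·80.51/4 = 7.045 W m⁻².
Set σT⁴ = 7.045 → T = (7.045/σ)^(1/4) = 105.6 K.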